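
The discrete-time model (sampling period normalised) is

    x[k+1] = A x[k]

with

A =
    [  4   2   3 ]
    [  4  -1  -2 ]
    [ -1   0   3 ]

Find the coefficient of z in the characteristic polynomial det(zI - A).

Expand det(zI - A) for the 3×3 matrix.
p(z) = z^3 - 6z^2 + 35.
(Check: constant term = det(-A) = (-1)^3 det A = 35; coefficient of z^2 = -tr A = -6.)
The coefficient of z is 0.

0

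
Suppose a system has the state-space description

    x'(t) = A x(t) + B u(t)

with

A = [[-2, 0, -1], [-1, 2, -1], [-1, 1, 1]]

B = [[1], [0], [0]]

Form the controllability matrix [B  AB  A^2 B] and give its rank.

AB = [[-2], [-1], [-1]]
A^2B = [[5], [1], [0]]
Controllability matrix C = [B  AB  A^2B] = [[1, -2, 5], [0, -1, 1], [0, -1, 0]]
det(C) = 1·((-1)·0 - 1·(-1)) - (-2)·(0·0 - 1·0) + 5·(0·(-1) - (-1)·0) = 1·1 - (-2)·0 + 5·0 = 1 ≠ 0, so rank(C) = 3.
rank(C) = 3 = n, so the pair (A, B) is completely controllable.

3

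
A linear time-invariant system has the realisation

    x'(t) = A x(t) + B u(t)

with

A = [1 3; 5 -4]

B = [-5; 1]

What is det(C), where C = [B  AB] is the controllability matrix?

AB = [[-2], [-29]]
Controllability matrix C = [B  AB] = [[-5, -2], [1, -29]]
det(C) = (-5)·(-29) - (-2)·1 = 145 - (-2) = 147
Since det(C) ≠ 0, rank(C) = 2 and the system is completely controllable.

147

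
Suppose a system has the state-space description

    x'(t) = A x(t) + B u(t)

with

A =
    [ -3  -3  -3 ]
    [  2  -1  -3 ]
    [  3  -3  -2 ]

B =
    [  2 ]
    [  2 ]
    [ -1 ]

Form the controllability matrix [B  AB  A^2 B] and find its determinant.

AB = [[-9], [5], [2]]
A^2B = [[6], [-29], [-46]]
Controllability matrix C = [B  AB  A^2B] = [[2, -9, 6], [2, 5, -29], [-1, 2, -46]]
Expanding along the first row, det(C) = 2·(5·(-46) - (-29)·2) - (-9)·(2·(-46) - (-29)·(-1)) + 6·(2·2 - 5·(-1)) = 2·(-172) - (-9)·(-121) + 6·9 = -1379
Since det(C) ≠ 0, rank(C) = 3 and the system is completely controllable.

-1379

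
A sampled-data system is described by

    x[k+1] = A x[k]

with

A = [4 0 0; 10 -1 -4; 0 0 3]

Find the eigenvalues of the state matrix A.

det(zI - A) = z^3 - (tr A)z^2 + (M11 + M22 + M33)z - det A, where Mii is the 2×2 principal minor of A obtained by deleting row i and column i.
tr A = 4 + (-1) + 3 = 6; M11 = (-1)·3 - (-4)·0 = -3 - 0 = -3; M22 = 4·3 - 0·0 = 12 - 0 = 12; M33 = 4·(-1) - 0·10 = -4 - 0 = -4; sum of minors = 5.
det A = 4·((-1)·3 - (-4)·0) - 0·(10·3 - (-4)·0) + 0·(10·0 - (-1)·0) = 4·(-3) - 0·30 + 0·0 = -12.
So p(z) = det(zI - A) = z^3 - 6z^2 + 5z + 12.
Rational-root test: any integer root divides 12. Testing small divisors, z = -1 works: p(-1) = -1 + (-6) + (-5) + 12 = 0, so (z + 1) is a factor.
Dividing, p(z) = (z + 1)(z^2 - 7z + 12).
Factor z^2 - 7z + 12: two numbers with sum 7 and product 12 are 4 and 3, so z^2 - 7z + 12 = (z - 4)(z - 3).
Hence p(z) = (z - 4) (z - 3) (z + 1), with roots -1, 3, 4.

-1, 3, 4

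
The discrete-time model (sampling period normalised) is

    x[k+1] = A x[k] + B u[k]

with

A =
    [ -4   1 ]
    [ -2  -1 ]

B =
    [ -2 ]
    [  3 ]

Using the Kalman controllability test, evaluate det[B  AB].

AB = [[11], [1]]
Controllability matrix C = [B  AB] = [[-2, 11], [3, 1]]
det(C) = (-2)·1 - 11·3 = -2 - 33 = -35
Since det(C) ≠ 0, rank(C) = 2 and the system is completely controllable.

-35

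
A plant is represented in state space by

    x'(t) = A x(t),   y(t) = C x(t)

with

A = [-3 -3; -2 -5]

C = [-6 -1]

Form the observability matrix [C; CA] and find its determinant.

-118

CA = [[20, 23]]
Observability matrix O = [C; CA] = [[-6, -1], [20, 23]]
det(O) = (-6)·23 - (-1)·20 = -138 - (-20) = -118
Since det(O) ≠ 0, rank(O) = 2 and the system is completely observable.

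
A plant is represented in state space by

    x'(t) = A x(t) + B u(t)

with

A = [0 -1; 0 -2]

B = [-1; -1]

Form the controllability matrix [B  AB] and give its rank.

AB = [[1], [2]]
Controllability matrix C = [B  AB] = [[-1, 1], [-1, 2]]
det(C) = (-1)·2 - 1·(-1) = -2 - (-1) = -1 ≠ 0, so rank(C) = 2.
rank(C) = 2 = n, so the pair (A, B) is completely controllable.

2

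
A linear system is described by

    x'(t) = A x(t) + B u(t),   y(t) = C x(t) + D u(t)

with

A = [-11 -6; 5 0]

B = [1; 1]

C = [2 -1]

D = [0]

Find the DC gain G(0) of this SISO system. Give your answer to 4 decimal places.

-0.9333

G(0) = C(-A)^{-1}B + D = -C A^{-1} B + D.
det A = 30, so A^{-1} = (1/30)·adj(A) = [[0, 1/5], [-1/6, -11/30]]
A^{-1} B = [1/5, -8/15]^T
C A^{-1} B = 14/15
G(0) = D - C A^{-1} B = 0 - (14/15) = -14/15 ≈ -0.9333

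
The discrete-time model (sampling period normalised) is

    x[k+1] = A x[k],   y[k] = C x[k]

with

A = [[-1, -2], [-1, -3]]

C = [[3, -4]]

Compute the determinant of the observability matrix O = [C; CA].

CA = [[1, 6]]
Observability matrix O = [C; CA] = [[3, -4], [1, 6]]
det(O) = 3·6 - (-4)·1 = 18 - (-4) = 22
Since det(O) ≠ 0, rank(O) = 2 and the system is completely observable.

22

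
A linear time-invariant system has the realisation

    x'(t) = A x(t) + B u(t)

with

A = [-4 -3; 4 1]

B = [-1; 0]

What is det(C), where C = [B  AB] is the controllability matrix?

4

AB = [[4], [-4]]
Controllability matrix C = [B  AB] = [[-1, 4], [0, -4]]
det(C) = (-1)·(-4) - 4·0 = 4 - 0 = 4
Since det(C) ≠ 0, rank(C) = 2 and the system is completely controllable.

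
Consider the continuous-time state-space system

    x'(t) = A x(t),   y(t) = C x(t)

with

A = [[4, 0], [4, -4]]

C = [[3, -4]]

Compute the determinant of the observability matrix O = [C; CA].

32

CA = [[-4, 16]]
Observability matrix O = [C; CA] = [[3, -4], [-4, 16]]
det(O) = 3·16 - (-4)·(-4) = 48 - 16 = 32
Since det(O) ≠ 0, rank(O) = 2 and the system is completely observable.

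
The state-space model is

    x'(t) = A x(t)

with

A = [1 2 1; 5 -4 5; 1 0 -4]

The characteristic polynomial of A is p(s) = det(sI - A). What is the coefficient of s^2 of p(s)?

Expand det(sI - A) for the 3×3 matrix.
p(s) = s^3 + 7s^2 - 3s - 70.
(Check: constant term = det(-A) = (-1)^3 det A = -70; coefficient of s^2 = -tr A = 7.)
The coefficient of s^2 is 7.

7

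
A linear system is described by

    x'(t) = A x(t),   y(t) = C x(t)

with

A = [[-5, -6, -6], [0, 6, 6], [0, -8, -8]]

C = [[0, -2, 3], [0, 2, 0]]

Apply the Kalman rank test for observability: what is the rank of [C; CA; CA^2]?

CA = [[0, -36, -36], [0, 12, 12]]
CA^2 = [[0, 72, 72], [0, -24, -24]]
Observability matrix O = [C; CA; CA^2] = [[0, -2, 3], [0, 2, 0], [0, -36, -36], [0, 12, 12], [0, 72, 72], [0, -24, -24]]
Column 1 of O is identically zero, so rank(O) ≤ 2.
The 2×2 minor from rows 1, 2, columns 2, 3 is (-2)·0 - 3·2 = 0 - 6 = -6 ≠ 0, so rank(O) = 2.
rank(O) = 2 < n = 3, so the pair (A, C) is not completely observable.

2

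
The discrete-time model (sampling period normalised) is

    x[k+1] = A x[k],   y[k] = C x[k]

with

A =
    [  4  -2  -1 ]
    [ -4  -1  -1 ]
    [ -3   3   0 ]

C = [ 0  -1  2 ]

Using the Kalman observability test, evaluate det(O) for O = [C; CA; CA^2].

CA = [[-2, 7, 1]]
CA^2 = [[-39, 0, -5]]
Observability matrix O = [C; CA; CA^2] = [[0, -1, 2], [-2, 7, 1], [-39, 0, -5]]
Expanding along the first row, det(O) = 0·(7·(-5) - 1·0) - (-1)·((-2)·(-5) - 1·(-39)) + 2·((-2)·0 - 7·(-39)) = 0·(-35) - (-1)·49 + 2·273 = 595
Since det(O) ≠ 0, rank(O) = 3 and the system is completely observable.

595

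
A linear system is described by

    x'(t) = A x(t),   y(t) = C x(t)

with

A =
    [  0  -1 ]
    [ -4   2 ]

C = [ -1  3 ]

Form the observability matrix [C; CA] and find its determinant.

CA = [[-12, 7]]
Observability matrix O = [C; CA] = [[-1, 3], [-12, 7]]
det(O) = (-1)·7 - 3·(-12) = -7 - (-36) = 29
Since det(O) ≠ 0, rank(O) = 2 and the system is completely observable.

29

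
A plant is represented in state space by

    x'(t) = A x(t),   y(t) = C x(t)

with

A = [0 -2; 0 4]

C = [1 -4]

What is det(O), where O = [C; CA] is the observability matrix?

-18

CA = [[0, -18]]
Observability matrix O = [C; CA] = [[1, -4], [0, -18]]
det(O) = 1·(-18) - (-4)·0 = -18 - 0 = -18
Since det(O) ≠ 0, rank(O) = 2 and the system is completely observable.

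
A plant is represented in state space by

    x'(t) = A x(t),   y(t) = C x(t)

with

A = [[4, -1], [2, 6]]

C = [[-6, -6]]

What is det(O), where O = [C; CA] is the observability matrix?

-36

CA = [[-36, -30]]
Observability matrix O = [C; CA] = [[-6, -6], [-36, -30]]
det(O) = (-6)·(-30) - (-6)·(-36) = 180 - 216 = -36
Since det(O) ≠ 0, rank(O) = 2 and the system is completely observable.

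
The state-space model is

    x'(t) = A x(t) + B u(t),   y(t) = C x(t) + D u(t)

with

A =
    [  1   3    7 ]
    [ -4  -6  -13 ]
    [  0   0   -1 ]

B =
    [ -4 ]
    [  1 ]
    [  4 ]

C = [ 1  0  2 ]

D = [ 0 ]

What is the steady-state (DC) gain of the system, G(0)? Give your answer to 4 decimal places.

G(0) = C(-A)^{-1}B + D = -C A^{-1} B + D.
det A = -6, so A^{-1} = (1/-6)·adj(A) = [[-1, -1/2, -1/2], [2/3, 1/6, 5/2], [0, 0, -1]]
A^{-1} B = [3/2, 15/2, -4]^T
C A^{-1} B = -13/2
G(0) = D - C A^{-1} B = 0 - (-13/2) = 13/2 ≈ 6.5000

6.5000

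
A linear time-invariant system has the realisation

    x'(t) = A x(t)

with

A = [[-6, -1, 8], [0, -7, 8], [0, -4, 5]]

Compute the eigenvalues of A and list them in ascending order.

det(sI - A) = s^3 - (tr A)s^2 + (M11 + M22 + M33)s - det A, where Mii is the 2×2 principal minor of A obtained by deleting row i and column i.
tr A = (-6) + (-7) + 5 = -8; M11 = (-7)·5 - 8·(-4) = -35 - (-32) = -3; M22 = (-6)·5 - 8·0 = -30 - 0 = -30; M33 = (-6)·(-7) - (-1)·0 = 42 - 0 = 42; sum of minors = 9.
det A = (-6)·((-7)·5 - 8·(-4)) - (-1)·(0·5 - 8·0) + 8·(0·(-4) - (-7)·0) = (-6)·(-3) - (-1)·0 + 8·0 = 18.
So p(s) = det(sI - A) = s^3 + 8s^2 + 9s - 18.
Rational-root test: any integer root divides -18. Testing small divisors, s = 1 works: p(1) = 1 + 8 + 9 + (-18) = 0, so (s - 1) is a factor.
Dividing, p(s) = (s - 1)(s^2 + 9s + 18).
Factor s^2 + 9s + 18: two numbers with sum -9 and product 18 are -3 and -6, so s^2 + 9s + 18 = (s + 3)(s + 6).
Hence p(s) = (s - 1) (s + 3) (s + 6), with roots -6, -3, 1.
At least one eigenvalue has non-negative real part, so the system is not asymptotically stable.

-6, -3, 1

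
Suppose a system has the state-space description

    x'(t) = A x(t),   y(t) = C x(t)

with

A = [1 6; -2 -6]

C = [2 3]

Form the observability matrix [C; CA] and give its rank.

1

CA = [[-4, -6]]
Observability matrix O = [C; CA] = [[2, 3], [-4, -6]]
Every row of O is a scalar multiple of row 1 = [2, 3] (multipliers 1, -2), so the rows span a one-dimensional space.
O ≠ 0, hence rank(O) = 1.
rank(O) = 1 < n = 2, so the pair (A, C) is not completely observable.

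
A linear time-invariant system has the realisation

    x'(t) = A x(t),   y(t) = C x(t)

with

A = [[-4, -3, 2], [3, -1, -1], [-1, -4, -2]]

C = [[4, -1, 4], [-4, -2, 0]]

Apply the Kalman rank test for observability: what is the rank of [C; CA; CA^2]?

3

CA = [[-23, -27, 1], [10, 14, -6]]
CA^2 = [[10, 92, -21], [8, -20, 18]]
Observability matrix O = [C; CA; CA^2] = [[4, -1, 4], [-4, -2, 0], [-23, -27, 1], [10, 14, -6], [10, 92, -21], [8, -20, 18]]
Take the 3×3 submatrix of O formed by rows 1, 2, 3: [[4, -1, 4], [-4, -2, 0], [-23, -27, 1]]. Its determinant is 4·((-2)·1 - 0·(-27)) - (-1)·((-4)·1 - 0·(-23)) + 4·((-4)·(-27) - (-2)·(-23)) = 4·(-2) - (-1)·(-4) + 4·62 = 236 ≠ 0.
So rank(O) ≥ 3; since O has 3 columns, rank(O) = 3.
rank(O) = 3 = n, so the pair (A, C) is completely observable.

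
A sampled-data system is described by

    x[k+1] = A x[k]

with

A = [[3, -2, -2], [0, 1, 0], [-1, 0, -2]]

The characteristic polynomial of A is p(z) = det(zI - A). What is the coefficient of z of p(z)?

Expand det(zI - A) for the 3×3 matrix.
p(z) = z^3 - 2z^2 - 7z + 8.
(Check: constant term = det(-A) = (-1)^3 det A = 8; coefficient of z^2 = -tr A = -2.)
The coefficient of z is -7.

-7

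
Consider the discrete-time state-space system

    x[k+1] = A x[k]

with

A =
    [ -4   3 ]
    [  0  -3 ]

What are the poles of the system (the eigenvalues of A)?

det(zI - A) = z^2 - (tr A)z + det A, with tr A = (-4) + (-3) = -7 and det A = (-4)·(-3) - 3·0 = 12 - 0 = 12.
So p(z) = det(zI - A) = z^2 + 7z + 12.
Factor z^2 + 7z + 12: two numbers with sum -7 and product 12 are -3 and -4, so z^2 + 7z + 12 = (z + 3)(z + 4).
Hence p(z) = (z + 3) (z + 4), with roots -4, -3.

-4, -3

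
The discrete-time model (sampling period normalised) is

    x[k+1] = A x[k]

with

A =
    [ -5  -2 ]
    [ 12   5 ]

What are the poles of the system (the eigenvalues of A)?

-1, 1

det(zI - A) = z^2 - (tr A)z + det A, with tr A = (-5) + 5 = 0 and det A = (-5)·5 - (-2)·12 = -25 - (-24) = -1.
So p(z) = det(zI - A) = z^2 - 1.
Factor z^2 - 1: two numbers with sum 0 and product -1 are 1 and -1, so z^2 - 1 = (z - 1)(z + 1).
Hence p(z) = (z - 1) (z + 1), with roots -1, 1.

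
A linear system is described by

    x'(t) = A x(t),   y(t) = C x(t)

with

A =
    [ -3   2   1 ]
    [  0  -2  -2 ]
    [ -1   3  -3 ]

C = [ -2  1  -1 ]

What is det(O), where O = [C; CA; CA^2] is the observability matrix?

CA = [[7, -9, -1]]
CA^2 = [[-20, 29, 28]]
Observability matrix O = [C; CA; CA^2] = [[-2, 1, -1], [7, -9, -1], [-20, 29, 28]]
Expanding along the first row, det(O) = (-2)·((-9)·28 - (-1)·29) - 1·(7·28 - (-1)·(-20)) + (-1)·(7·29 - (-9)·(-20)) = (-2)·(-223) - 1·176 + (-1)·23 = 247
Since det(O) ≠ 0, rank(O) = 3 and the system is completely observable.

247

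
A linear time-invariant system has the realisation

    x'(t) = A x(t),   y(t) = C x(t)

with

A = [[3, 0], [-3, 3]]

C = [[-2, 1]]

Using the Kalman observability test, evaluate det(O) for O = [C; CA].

CA = [[-9, 3]]
Observability matrix O = [C; CA] = [[-2, 1], [-9, 3]]
det(O) = (-2)·3 - 1·(-9) = -6 - (-9) = 3
Since det(O) ≠ 0, rank(O) = 2 and the system is completely observable.

3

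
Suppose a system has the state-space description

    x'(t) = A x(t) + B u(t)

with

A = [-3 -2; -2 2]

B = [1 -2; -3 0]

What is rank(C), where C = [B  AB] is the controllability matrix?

AB = [[3, 6], [-8, 4]]
Controllability matrix C = [B  AB] = [[1, -2, 3, 6], [-3, 0, -8, 4]]
Take the 2×2 submatrix of C formed by columns 1, 2: [[1, -2], [-3, 0]]. Its determinant is 1·0 - (-2)·(-3) = 0 - 6 = -6 ≠ 0.
So rank(C) ≥ 2; since C has 2 rows, rank(C) = 2.
rank(C) = 2 = n, so the pair (A, B) is completely controllable.

2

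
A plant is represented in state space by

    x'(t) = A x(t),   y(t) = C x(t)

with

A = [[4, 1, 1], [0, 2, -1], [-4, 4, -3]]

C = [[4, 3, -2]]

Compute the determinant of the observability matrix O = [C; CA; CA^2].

CA = [[24, 2, 7]]
CA^2 = [[68, 56, 1]]
Observability matrix O = [C; CA; CA^2] = [[4, 3, -2], [24, 2, 7], [68, 56, 1]]
Expanding along the first row, det(O) = 4·(2·1 - 7·56) - 3·(24·1 - 7·68) + (-2)·(24·56 - 2·68) = 4·(-390) - 3·(-452) + (-2)·1208 = -2620
Since det(O) ≠ 0, rank(O) = 3 and the system is completely observable.

-2620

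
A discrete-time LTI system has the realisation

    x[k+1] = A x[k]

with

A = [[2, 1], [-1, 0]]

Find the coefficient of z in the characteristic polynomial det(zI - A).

-2

For a 2×2 matrix, det(zI - A) = z^2 - (tr A)z + det A.
tr A = 2, det A = 1.
So p(z) = z^2 - 2z + 1.
The coefficient of z is -2.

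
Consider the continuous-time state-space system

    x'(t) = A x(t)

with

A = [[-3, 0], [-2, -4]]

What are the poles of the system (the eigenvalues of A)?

det(sI - A) = s^2 - (tr A)s + det A, with tr A = (-3) + (-4) = -7 and det A = (-3)·(-4) - 0·(-2) = 12 - 0 = 12.
So p(s) = det(sI - A) = s^2 + 7s + 12.
Factor s^2 + 7s + 12: two numbers with sum -7 and product 12 are -3 and -4, so s^2 + 7s + 12 = (s + 3)(s + 4).
Hence p(s) = (s + 3) (s + 4), with roots -4, -3.
All eigenvalues have negative real part, so the system is asymptotically stable.

-4, -3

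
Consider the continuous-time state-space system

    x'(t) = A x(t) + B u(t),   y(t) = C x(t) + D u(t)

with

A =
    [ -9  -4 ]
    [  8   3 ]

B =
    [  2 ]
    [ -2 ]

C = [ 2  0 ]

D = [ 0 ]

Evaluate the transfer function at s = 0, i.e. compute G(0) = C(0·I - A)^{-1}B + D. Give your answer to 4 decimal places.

G(0) = C(-A)^{-1}B + D = -C A^{-1} B + D.
det A = 5, so A^{-1} = (1/5)·adj(A) = [[3/5, 4/5], [-8/5, -9/5]]
A^{-1} B = [-2/5, 2/5]^T
C A^{-1} B = -4/5
G(0) = D - C A^{-1} B = 0 - (-4/5) = 4/5 ≈ 0.8000

0.8000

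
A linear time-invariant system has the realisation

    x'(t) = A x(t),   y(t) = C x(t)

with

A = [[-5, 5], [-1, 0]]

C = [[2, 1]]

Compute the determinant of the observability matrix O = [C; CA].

CA = [[-11, 10]]
Observability matrix O = [C; CA] = [[2, 1], [-11, 10]]
det(O) = 2·10 - 1·(-11) = 20 - (-11) = 31
Since det(O) ≠ 0, rank(O) = 2 and the system is completely observable.

31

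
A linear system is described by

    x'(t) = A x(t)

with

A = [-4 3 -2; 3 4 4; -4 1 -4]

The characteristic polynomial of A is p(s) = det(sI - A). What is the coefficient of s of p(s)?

Expand det(sI - A) for the 3×3 matrix.
p(s) = s^3 + 4s^2 - 37s - 30.
(Check: constant term = det(-A) = (-1)^3 det A = -30; coefficient of s^2 = -tr A = 4.)
The coefficient of s is -37.

-37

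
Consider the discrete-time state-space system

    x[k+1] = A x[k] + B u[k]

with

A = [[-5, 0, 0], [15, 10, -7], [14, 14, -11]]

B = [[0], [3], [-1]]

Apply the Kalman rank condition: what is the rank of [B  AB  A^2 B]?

AB = [[0], [37], [53]]
A^2B = [[0], [-1], [-65]]
Controllability matrix C = [B  AB  A^2B] = [[0, 0, 0], [3, 37, -1], [-1, 53, -65]]
Row 1 of C is identically zero, so rank(C) ≤ 2.
The 2×2 minor from rows 2, 3, columns 1, 2 is 3·53 - 37·(-1) = 159 - (-37) = 196 ≠ 0, so rank(C) = 2.
rank(C) = 2 < n = 3, so the pair (A, B) is not completely controllable.

2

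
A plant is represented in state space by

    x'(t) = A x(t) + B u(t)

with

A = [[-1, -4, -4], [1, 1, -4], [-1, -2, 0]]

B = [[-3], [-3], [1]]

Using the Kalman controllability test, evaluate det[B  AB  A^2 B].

AB = [[11], [-10], [9]]
A^2B = [[-7], [-35], [9]]
Controllability matrix C = [B  AB  A^2B] = [[-3, 11, -7], [-3, -10, -35], [1, 9, 9]]
Expanding along the first row, det(C) = (-3)·((-10)·9 - (-35)·9) - 11·((-3)·9 - (-35)·1) + (-7)·((-3)·9 - (-10)·1) = (-3)·225 - 11·8 + (-7)·(-17) = -644
Since det(C) ≠ 0, rank(C) = 3 and the system is completely controllable.

-644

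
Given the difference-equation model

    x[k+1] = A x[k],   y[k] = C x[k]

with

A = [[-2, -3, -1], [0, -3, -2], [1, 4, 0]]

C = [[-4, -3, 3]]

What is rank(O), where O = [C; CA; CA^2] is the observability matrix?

CA = [[11, 33, 10]]
CA^2 = [[-12, -92, -77]]
Observability matrix O = [C; CA; CA^2] = [[-4, -3, 3], [11, 33, 10], [-12, -92, -77]]
det(O) = (-4)·(33·(-77) - 10·(-92)) - (-3)·(11·(-77) - 10·(-12)) + 3·(11·(-92) - 33·(-12)) = (-4)·(-1621) - (-3)·(-727) + 3·(-616) = 2455 ≠ 0, so rank(O) = 3.
rank(O) = 3 = n, so the pair (A, C) is completely observable.

3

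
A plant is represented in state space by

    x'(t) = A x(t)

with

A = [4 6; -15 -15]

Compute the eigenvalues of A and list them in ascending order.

det(sI - A) = s^2 - (tr A)s + det A, with tr A = 4 + (-15) = -11 and det A = 4·(-15) - 6·(-15) = -60 - (-90) = 30.
So p(s) = det(sI - A) = s^2 + 11s + 30.
Factor s^2 + 11s + 30: two numbers with sum -11 and product 30 are -5 and -6, so s^2 + 11s + 30 = (s + 5)(s + 6).
Hence p(s) = (s + 5) (s + 6), with roots -6, -5.
All eigenvalues have negative real part, so the system is asymptotically stable.

-6, -5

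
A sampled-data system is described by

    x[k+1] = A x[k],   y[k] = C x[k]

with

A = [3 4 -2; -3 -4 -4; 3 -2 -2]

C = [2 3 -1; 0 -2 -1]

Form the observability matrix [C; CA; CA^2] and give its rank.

CA = [[-6, -2, -14], [3, 10, 10]]
CA^2 = [[-54, 12, 48], [9, -48, -66]]
Observability matrix O = [C; CA; CA^2] = [[2, 3, -1], [0, -2, -1], [-6, -2, -14], [3, 10, 10], [-54, 12, 48], [9, -48, -66]]
Take the 3×3 submatrix of O formed by rows 1, 2, 3: [[2, 3, -1], [0, -2, -1], [-6, -2, -14]]. Its determinant is 2·((-2)·(-14) - (-1)·(-2)) - 3·(0·(-14) - (-1)·(-6)) + (-1)·(0·(-2) - (-2)·(-6)) = 2·26 - 3·(-6) + (-1)·(-12) = 82 ≠ 0.
So rank(O) ≥ 3; since O has 3 columns, rank(O) = 3.
rank(O) = 3 = n, so the pair (A, C) is completely observable.

3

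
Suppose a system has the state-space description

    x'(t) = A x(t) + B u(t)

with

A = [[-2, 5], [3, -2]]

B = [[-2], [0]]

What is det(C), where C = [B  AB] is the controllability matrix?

AB = [[4], [-6]]
Controllability matrix C = [B  AB] = [[-2, 4], [0, -6]]
det(C) = (-2)·(-6) - 4·0 = 12 - 0 = 12
Since det(C) ≠ 0, rank(C) = 2 and the system is completely controllable.

12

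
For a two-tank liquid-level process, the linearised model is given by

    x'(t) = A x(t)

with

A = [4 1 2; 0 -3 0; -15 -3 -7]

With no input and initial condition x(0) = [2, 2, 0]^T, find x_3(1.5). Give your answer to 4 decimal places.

-5.4324

det(sI - A) = s^3 - (tr A)s^2 + (M11 + M22 + M33)s - det A, where Mii is the 2×2 principal minor of A obtained by deleting row i and column i.
tr A = 4 + (-3) + (-7) = -6; M11 = (-3)·(-7) - 0·(-3) = 21 - 0 = 21; M22 = 4·(-7) - 2·(-15) = -28 - (-30) = 2; M33 = 4·(-3) - 1·0 = -12 - 0 = -12; sum of minors = 11.
det A = 4·((-3)·(-7) - 0·(-3)) - 1·(0·(-7) - 0·(-15)) + 2·(0·(-3) - (-3)·(-15)) = 4·21 - 1·0 + 2·(-45) = -6.
So p(s) = det(sI - A) = s^3 + 6s^2 + 11s + 6.
Rational-root test: any integer root divides 6. Testing small divisors, s = -1 works: p(-1) = -1 + 6 + (-11) + 6 = 0, so (s + 1) is a factor.
Dividing, p(s) = (s + 1)(s^2 + 5s + 6).
Factor s^2 + 5s + 6: two numbers with sum -5 and product 6 are -2 and -3, so s^2 + 5s + 6 = (s + 2)(s + 3).
Hence p(s) = (s + 1) (s + 2) (s + 3), with roots -3, -2, -1.
The eigenvalues -3, -2, -1 are distinct and real, so A is diagonalisable and x(t) = e^{At} x(0) = V diag(e^{λ_i t}) V^{-1} x(0), where the columns of V are the eigenvectors.
λ = -3: A - (-3)I = [[7, 1, 2], [0, 0, 0], [-15, -3, -4]]. v must be orthogonal to every row; (row 1) × (row 3) = [2, -2, -6], so take v_1 = [-1, 1, 3]^T.
λ = -2: A - (-2)I = [[6, 1, 2], [0, -1, 0], [-15, -3, -5]]. v must be orthogonal to every row; (row 1) × (row 2) = [2, 0, -6], so take v_2 = [1, 0, -3]^T.
λ = -1: A - (-1)I = [[5, 1, 2], [0, -2, 0], [-15, -3, -6]]. v must be orthogonal to every row; (row 1) × (row 2) = [4, 0, -10], so take v_3 = [2, 0, -5]^T.
V = [v_1 v_2 v_3] = [[-1, 1, 2], [1, 0, 0], [3, -3, -5]] has det V = -1, so V^{-1} = adj(V)/det V = [[0, 1, 0], [-5, 1, -2], [3, 0, 1]].
Modal coordinates z(0) = V^{-1} x(0): 0·2 + 1·2 + 0·0 = 2; (-5)·2 + 1·2 + (-2)·0 = -8; 3·2 + 0·2 + 1·0 = 6; so z(0) = [2, -8, 6]^T.
x_3(t) = Σ_i (v_i)_3 · z_i(0) · e^{λ_i t} (row 3 of V times the modal terms).
x_3(1.5) = 3·2·e^{-3·1.5} + (-3)·(-8)·e^{-2·1.5} + (-5)·6·e^{-1·1.5} = 6·0.011109 + 24·0.049787 + (-30)·0.223130 = -5.4324.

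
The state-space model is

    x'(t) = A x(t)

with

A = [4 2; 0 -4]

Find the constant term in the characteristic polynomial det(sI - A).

For a 2×2 matrix, det(sI - A) = s^2 - (tr A)s + det A.
tr A = 0, det A = -16.
So p(s) = s^2 - 16.
The constant term is -16.

-16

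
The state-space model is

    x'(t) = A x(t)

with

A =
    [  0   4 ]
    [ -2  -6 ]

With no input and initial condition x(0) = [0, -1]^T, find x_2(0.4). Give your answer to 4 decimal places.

det(sI - A) = s^2 - (tr A)s + det A, with tr A = 0 + (-6) = -6 and det A = 0·(-6) - 4·(-2) = 0 - (-8) = 8.
So p(s) = det(sI - A) = s^2 + 6s + 8.
Factor s^2 + 6s + 8: two numbers with sum -6 and product 8 are -2 and -4, so s^2 + 6s + 8 = (s + 2)(s + 4).
Hence p(s) = (s + 2) (s + 4), with roots -4, -2.
The eigenvalues -4, -2 are distinct and real, so A is diagonalisable and x(t) = e^{At} x(0) = V diag(e^{λ_i t}) V^{-1} x(0), where the columns of V are the eigenvectors.
λ = -4: A - (-4)I = [[4, 4], [-2, -2]]. Row 1 gives 4·v1 + 4·v2 = 0, so take v_1 = [-1, 1]^T.
λ = -2: A - (-2)I = [[2, 4], [-2, -4]]. Row 1 gives 2·v1 + 4·v2 = 0, so take v_2 = [2, -1]^T.
V = [v_1 v_2] = [[-1, 2], [1, -1]] has det V = -1, so V^{-1} = adj(V)/det V = [[1, 2], [1, 1]].
Modal coordinates z(0) = V^{-1} x(0): 1·0 + 2·(-1) = -2; 1·0 + 1·(-1) = -1; so z(0) = [-2, -1]^T.
x_2(t) = Σ_i (v_i)_2 · z_i(0) · e^{λ_i t} (row 2 of V times the modal terms).
x_2(0.4) = 1·(-2)·e^{-4·0.4} + (-1)·(-1)·e^{-2·0.4} = (-2)·0.201897 + 1·0.449329 = 0.0455.

0.0455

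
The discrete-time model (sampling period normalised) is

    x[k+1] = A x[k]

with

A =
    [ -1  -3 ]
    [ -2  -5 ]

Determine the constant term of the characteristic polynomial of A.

-1

For a 2×2 matrix, det(zI - A) = z^2 - (tr A)z + det A.
tr A = -6, det A = -1.
So p(z) = z^2 + 6z - 1.
The constant term is -1.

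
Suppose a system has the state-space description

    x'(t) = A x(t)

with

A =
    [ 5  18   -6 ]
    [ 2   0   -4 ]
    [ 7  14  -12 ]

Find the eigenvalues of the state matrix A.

-5, -4, 2

det(sI - A) = s^3 - (tr A)s^2 + (M11 + M22 + M33)s - det A, where Mii is the 2×2 principal minor of A obtained by deleting row i and column i.
tr A = 5 + 0 + (-12) = -7; M11 = 0·(-12) - (-4)·14 = 0 - (-56) = 56; M22 = 5·(-12) - (-6)·7 = -60 - (-42) = -18; M33 = 5·0 - 18·2 = 0 - 36 = -36; sum of minors = 2.
det A = 5·(0·(-12) - (-4)·14) - 18·(2·(-12) - (-4)·7) + (-6)·(2·14 - 0·7) = 5·56 - 18·4 + (-6)·28 = 40.
So p(s) = det(sI - A) = s^3 + 7s^2 + 2s - 40.
Rational-root test: any integer root divides -40. Testing small divisors, s = 2 works: p(2) = 8 + 28 + 4 + (-40) = 0, so (s - 2) is a factor.
Dividing, p(s) = (s - 2)(s^2 + 9s + 20).
Factor s^2 + 9s + 20: two numbers with sum -9 and product 20 are -4 and -5, so s^2 + 9s + 20 = (s + 4)(s + 5).
Hence p(s) = (s - 2) (s + 4) (s + 5), with roots -5, -4, 2.
At least one eigenvalue has non-negative real part, so the system is not asymptotically stable.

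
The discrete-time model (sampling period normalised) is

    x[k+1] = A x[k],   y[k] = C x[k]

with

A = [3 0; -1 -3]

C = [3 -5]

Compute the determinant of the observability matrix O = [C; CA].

115

CA = [[14, 15]]
Observability matrix O = [C; CA] = [[3, -5], [14, 15]]
det(O) = 3·15 - (-5)·14 = 45 - (-70) = 115
Since det(O) ≠ 0, rank(O) = 2 and the system is completely observable.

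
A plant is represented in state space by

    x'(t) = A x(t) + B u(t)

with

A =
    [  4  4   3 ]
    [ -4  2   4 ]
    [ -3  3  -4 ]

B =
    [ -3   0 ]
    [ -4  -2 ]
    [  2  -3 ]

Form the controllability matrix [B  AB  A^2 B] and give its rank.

AB = [[-22, -17], [12, -16], [-11, 6]]
A^2B = [[-73, -114], [68, 60], [146, -21]]
Controllability matrix C = [B  AB  A^2B] = [[-3, 0, -22, -17, -73, -114], [-4, -2, 12, -16, 68, 60], [2, -3, -11, 6, 146, -21]]
Take the 3×3 submatrix of C formed by columns 1, 2, 3: [[-3, 0, -22], [-4, -2, 12], [2, -3, -11]]. Its determinant is (-3)·((-2)·(-11) - 12·(-3)) - 0·((-4)·(-11) - 12·2) + (-22)·((-4)·(-3) - (-2)·2) = (-3)·58 - 0·20 + (-22)·16 = -526 ≠ 0.
So rank(C) ≥ 3; since C has 3 rows, rank(C) = 3.
rank(C) = 3 = n, so the pair (A, B) is completely controllable.

3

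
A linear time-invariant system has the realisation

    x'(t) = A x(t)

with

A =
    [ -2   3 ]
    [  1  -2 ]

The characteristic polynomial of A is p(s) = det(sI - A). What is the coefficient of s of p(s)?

For a 2×2 matrix, det(sI - A) = s^2 - (tr A)s + det A.
tr A = -4, det A = 1.
So p(s) = s^2 + 4s + 1.
The coefficient of s is 4.

4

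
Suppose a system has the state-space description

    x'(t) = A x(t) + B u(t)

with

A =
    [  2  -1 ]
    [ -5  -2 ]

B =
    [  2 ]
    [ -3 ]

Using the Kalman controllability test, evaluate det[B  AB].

AB = [[7], [-4]]
Controllability matrix C = [B  AB] = [[2, 7], [-3, -4]]
det(C) = 2·(-4) - 7·(-3) = -8 - (-21) = 13
Since det(C) ≠ 0, rank(C) = 2 and the system is completely controllable.

13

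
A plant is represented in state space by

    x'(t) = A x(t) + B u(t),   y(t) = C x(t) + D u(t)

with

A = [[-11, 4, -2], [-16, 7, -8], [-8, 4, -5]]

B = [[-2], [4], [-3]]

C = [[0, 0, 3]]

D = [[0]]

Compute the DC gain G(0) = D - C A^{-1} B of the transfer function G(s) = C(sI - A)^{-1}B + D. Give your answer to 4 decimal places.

G(0) = C(-A)^{-1}B + D = -C A^{-1} B + D.
det A = -15, so A^{-1} = (1/-15)·adj(A) = [[1/5, -4/5, 6/5], [16/15, -13/5, 56/15], [8/15, -4/5, 13/15]]
A^{-1} B = [-36/5, -356/15, -103/15]^T
C A^{-1} B = -103/5
G(0) = D - C A^{-1} B = 0 - (-103/5) = 103/5 ≈ 20.6000

20.6000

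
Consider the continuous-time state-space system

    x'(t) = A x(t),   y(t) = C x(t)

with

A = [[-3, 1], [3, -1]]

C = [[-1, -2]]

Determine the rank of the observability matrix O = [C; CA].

2

CA = [[-3, 1]]
Observability matrix O = [C; CA] = [[-1, -2], [-3, 1]]
det(O) = (-1)·1 - (-2)·(-3) = -1 - 6 = -7 ≠ 0, so rank(O) = 2.
rank(O) = 2 = n, so the pair (A, C) is completely observable.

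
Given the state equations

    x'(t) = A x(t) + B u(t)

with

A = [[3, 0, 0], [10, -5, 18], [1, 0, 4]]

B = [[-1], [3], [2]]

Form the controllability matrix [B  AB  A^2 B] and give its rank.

2

AB = [[-3], [11], [7]]
A^2B = [[-9], [41], [25]]
Controllability matrix C = [B  AB  A^2B] = [[-1, -3, -9], [3, 11, 41], [2, 7, 25]]
The rows r1, r2, r3 of C are linearly dependent: r1 - r2 + 2·r3 = 0 (check each entry), so rank(C) ≤ 2.
The 2×2 minor from rows 1, 2, columns 1, 2 is (-1)·11 - (-3)·3 = -11 - (-9) = -2 ≠ 0, so rank(C) = 2.
rank(C) = 2 < n = 3, so the pair (A, B) is not completely controllable.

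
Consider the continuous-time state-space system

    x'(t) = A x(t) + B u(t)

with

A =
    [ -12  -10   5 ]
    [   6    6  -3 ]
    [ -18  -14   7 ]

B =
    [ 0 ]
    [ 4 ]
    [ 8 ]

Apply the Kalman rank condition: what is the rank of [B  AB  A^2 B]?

AB = [[0], [0], [0]]
A^2B = [[0], [0], [0]]
Controllability matrix C = [B  AB  A^2B] = [[0, 0, 0], [4, 0, 0], [8, 0, 0]]
Every column of C is a scalar multiple of column 1 = [0, 4, 8] (multipliers 1, 0, 0), so the columns span a one-dimensional space.
C ≠ 0, hence rank(C) = 1.
rank(C) = 1 < n = 3, so the pair (A, B) is not completely controllable.

1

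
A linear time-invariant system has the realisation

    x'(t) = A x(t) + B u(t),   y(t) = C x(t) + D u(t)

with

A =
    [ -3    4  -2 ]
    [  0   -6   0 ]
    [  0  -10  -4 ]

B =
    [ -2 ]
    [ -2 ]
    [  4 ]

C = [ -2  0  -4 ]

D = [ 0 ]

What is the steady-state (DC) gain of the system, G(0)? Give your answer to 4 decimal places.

G(0) = C(-A)^{-1}B + D = -C A^{-1} B + D.
det A = -72, so A^{-1} = (1/-72)·adj(A) = [[-1/3, -1/2, 1/6], [0, -1/6, 0], [0, 5/12, -1/4]]
A^{-1} B = [7/3, 1/3, -11/6]^T
C A^{-1} B = 8/3
G(0) = D - C A^{-1} B = 0 - (8/3) = -8/3 ≈ -2.6667

-2.6667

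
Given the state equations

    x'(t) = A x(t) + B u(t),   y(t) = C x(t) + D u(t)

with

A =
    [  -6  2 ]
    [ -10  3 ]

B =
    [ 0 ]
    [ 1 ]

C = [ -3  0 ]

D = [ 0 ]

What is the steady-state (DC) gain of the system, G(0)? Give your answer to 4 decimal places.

G(0) = C(-A)^{-1}B + D = -C A^{-1} B + D.
det A = 2, so A^{-1} = (1/2)·adj(A) = [[3/2, -1], [5, -3]]
A^{-1} B = [-1, -3]^T
C A^{-1} B = 3
G(0) = D - C A^{-1} B = 0 - (3) = -3

-3.0000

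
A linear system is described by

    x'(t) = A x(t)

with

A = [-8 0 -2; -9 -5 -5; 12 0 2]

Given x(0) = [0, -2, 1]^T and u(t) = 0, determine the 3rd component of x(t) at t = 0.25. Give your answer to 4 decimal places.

1.0838

det(sI - A) = s^3 - (tr A)s^2 + (M11 + M22 + M33)s - det A, where Mii is the 2×2 principal minor of A obtained by deleting row i and column i.
tr A = (-8) + (-5) + 2 = -11; M11 = (-5)·2 - (-5)·0 = -10 - 0 = -10; M22 = (-8)·2 - (-2)·12 = -16 - (-24) = 8; M33 = (-8)·(-5) - 0·(-9) = 40 - 0 = 40; sum of minors = 38.
det A = (-8)·((-5)·2 - (-5)·0) - 0·((-9)·2 - (-5)·12) + (-2)·((-9)·0 - (-5)·12) = (-8)·(-10) - 0·42 + (-2)·60 = -40.
So p(s) = det(sI - A) = s^3 + 11s^2 + 38s + 40.
Rational-root test: any integer root divides 40. Testing small divisors, s = -2 works: p(-2) = -8 + 44 + (-76) + 40 = 0, so (s + 2) is a factor.
Dividing, p(s) = (s + 2)(s^2 + 9s + 20).
Factor s^2 + 9s + 20: two numbers with sum -9 and product 20 are -4 and -5, so s^2 + 9s + 20 = (s + 4)(s + 5).
Hence p(s) = (s + 2) (s + 4) (s + 5), with roots -5, -4, -2.
The eigenvalues -5, -4, -2 are distinct and real, so A is diagonalisable and x(t) = e^{At} x(0) = V diag(e^{λ_i t}) V^{-1} x(0), where the columns of V are the eigenvectors.
λ = -5: A - (-5)I = [[-3, 0, -2], [-9, 0, -5], [12, 0, 7]]. v must be orthogonal to every row; (row 1) × (row 2) = [0, 3, 0], so take v_1 = [0, 1, 0]^T.
λ = -4: A - (-4)I = [[-4, 0, -2], [-9, -1, -5], [12, 0, 6]]. v must be orthogonal to every row; (row 1) × (row 2) = [-2, -2, 4], so take v_2 = [-1, -1, 2]^T.
λ = -2: A - (-2)I = [[-6, 0, -2], [-9, -3, -5], [12, 0, 4]]. v must be orthogonal to every row; (row 1) × (row 2) = [-6, -12, 18], so take v_3 = [-1, -2, 3]^T.
V = [v_1 v_2 v_3] = [[0, -1, -1], [1, -1, -2], [0, 2, 3]] has det V = 1, so V^{-1} = adj(V)/det V = [[1, 1, 1], [-3, 0, -1], [2, 0, 1]].
Modal coordinates z(0) = V^{-1} x(0): 1·0 + 1·(-2) + 1·1 = -1; (-3)·0 + 0·(-2) + (-1)·1 = -1; 2·0 + 0·(-2) + 1·1 = 1; so z(0) = [-1, -1, 1]^T.
x_3(t) = Σ_i (v_i)_3 · z_i(0) · e^{λ_i t} (row 3 of V times the modal terms).
x_3(0.25) = 0·(-1)·e^{-5·0.25} + 2·(-1)·e^{-4·0.25} + 3·1·e^{-2·0.25} = 0·0.286505 + (-2)·0.367879 + 3·0.606531 = 1.0838.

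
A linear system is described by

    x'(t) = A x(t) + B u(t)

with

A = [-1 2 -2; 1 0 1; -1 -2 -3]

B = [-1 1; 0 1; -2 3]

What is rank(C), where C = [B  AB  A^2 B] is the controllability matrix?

3

AB = [[5, -5], [-3, 4], [7, -12]]
A^2B = [[-25, 37], [12, -17], [-20, 33]]
Controllability matrix C = [B  AB  A^2B] = [[-1, 1, 5, -5, -25, 37], [0, 1, -3, 4, 12, -17], [-2, 3, 7, -12, -20, 33]]
Take the 3×3 submatrix of C formed by columns 1, 2, 4: [[-1, 1, -5], [0, 1, 4], [-2, 3, -12]]. Its determinant is (-1)·(1·(-12) - 4·3) - 1·(0·(-12) - 4·(-2)) + (-5)·(0·3 - 1·(-2)) = (-1)·(-24) - 1·8 + (-5)·2 = 6 ≠ 0.
So rank(C) ≥ 3; since C has 3 rows, rank(C) = 3.
rank(C) = 3 = n, so the pair (A, B) is completely controllable.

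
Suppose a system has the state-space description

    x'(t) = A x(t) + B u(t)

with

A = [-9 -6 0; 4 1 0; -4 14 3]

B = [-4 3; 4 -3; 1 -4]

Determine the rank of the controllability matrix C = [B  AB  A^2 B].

AB = [[12, -9], [-12, 9], [75, -66]]
A^2B = [[-36, 27], [36, -27], [9, -36]]
Controllability matrix C = [B  AB  A^2B] = [[-4, 3, 12, -9, -36, 27], [4, -3, -12, 9, 36, -27], [1, -4, 75, -66, 9, -36]]
The rows r1, r2, r3 of C are linearly dependent: r1 + r2 = 0 (check each entry), so rank(C) ≤ 2.
The 2×2 minor from rows 1, 3, columns 1, 2 is (-4)·(-4) - 3·1 = 16 - 3 = 13 ≠ 0, so rank(C) = 2.
rank(C) = 2 < n = 3, so the pair (A, B) is not completely controllable.

2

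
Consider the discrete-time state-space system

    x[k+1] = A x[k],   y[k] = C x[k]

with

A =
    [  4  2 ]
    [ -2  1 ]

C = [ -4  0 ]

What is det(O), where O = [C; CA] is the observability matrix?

CA = [[-16, -8]]
Observability matrix O = [C; CA] = [[-4, 0], [-16, -8]]
det(O) = (-4)·(-8) - 0·(-16) = 32 - 0 = 32
Since det(O) ≠ 0, rank(O) = 2 and the system is completely observable.

32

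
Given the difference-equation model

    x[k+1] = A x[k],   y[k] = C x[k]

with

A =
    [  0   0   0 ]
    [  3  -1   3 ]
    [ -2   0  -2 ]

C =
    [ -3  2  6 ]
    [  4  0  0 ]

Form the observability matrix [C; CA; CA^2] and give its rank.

CA = [[-6, -2, -6], [0, 0, 0]]
CA^2 = [[6, 2, 6], [0, 0, 0]]
Observability matrix O = [C; CA; CA^2] = [[-3, 2, 6], [4, 0, 0], [-6, -2, -6], [0, 0, 0], [6, 2, 6], [0, 0, 0]]
The columns c1, c2, c3 of O are linearly dependent: -3·c2 + c3 = 0 (check each entry), so rank(O) ≤ 2.
The 2×2 minor from rows 1, 2, columns 1, 2 is (-3)·0 - 2·4 = 0 - 8 = -8 ≠ 0, so rank(O) = 2.
rank(O) = 2 < n = 3, so the pair (A, C) is not completely observable.

2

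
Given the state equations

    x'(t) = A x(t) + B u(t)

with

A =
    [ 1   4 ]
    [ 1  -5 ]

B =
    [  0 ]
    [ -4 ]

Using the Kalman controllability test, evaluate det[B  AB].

-64

AB = [[-16], [20]]
Controllability matrix C = [B  AB] = [[0, -16], [-4, 20]]
det(C) = 0·20 - (-16)·(-4) = 0 - 64 = -64
Since det(C) ≠ 0, rank(C) = 2 and the system is completely controllable.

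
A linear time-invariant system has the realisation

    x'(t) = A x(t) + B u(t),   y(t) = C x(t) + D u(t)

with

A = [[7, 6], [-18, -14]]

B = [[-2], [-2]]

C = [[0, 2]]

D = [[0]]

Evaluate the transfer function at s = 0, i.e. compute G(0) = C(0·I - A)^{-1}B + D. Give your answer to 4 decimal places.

10.0000

G(0) = C(-A)^{-1}B + D = -C A^{-1} B + D.
det A = 10, so A^{-1} = (1/10)·adj(A) = [[-7/5, -3/5], [9/5, 7/10]]
A^{-1} B = [4, -5]^T
C A^{-1} B = -10
G(0) = D - C A^{-1} B = 0 - (-10) = 10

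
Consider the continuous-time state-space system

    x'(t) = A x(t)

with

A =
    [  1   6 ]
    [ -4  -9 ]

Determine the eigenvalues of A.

det(sI - A) = s^2 - (tr A)s + det A, with tr A = 1 + (-9) = -8 and det A = 1·(-9) - 6·(-4) = -9 - (-24) = 15.
So p(s) = det(sI - A) = s^2 + 8s + 15.
Factor s^2 + 8s + 15: two numbers with sum -8 and product 15 are -3 and -5, so s^2 + 8s + 15 = (s + 3)(s + 5).
Hence p(s) = (s + 3) (s + 5), with roots -5, -3.
All eigenvalues have negative real part, so the system is asymptotically stable.

-5, -3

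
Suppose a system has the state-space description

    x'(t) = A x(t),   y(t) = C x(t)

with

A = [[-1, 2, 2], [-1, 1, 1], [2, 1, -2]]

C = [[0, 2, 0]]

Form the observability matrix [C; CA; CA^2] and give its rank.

CA = [[-2, 2, 2]]
CA^2 = [[4, 0, -6]]
Observability matrix O = [C; CA; CA^2] = [[0, 2, 0], [-2, 2, 2], [4, 0, -6]]
det(O) = 0·(2·(-6) - 2·0) - 2·((-2)·(-6) - 2·4) + 0·((-2)·0 - 2·4) = 0·(-12) - 2·4 + 0·(-8) = -8 ≠ 0, so rank(O) = 3.
rank(O) = 3 = n, so the pair (A, C) is completely observable.

3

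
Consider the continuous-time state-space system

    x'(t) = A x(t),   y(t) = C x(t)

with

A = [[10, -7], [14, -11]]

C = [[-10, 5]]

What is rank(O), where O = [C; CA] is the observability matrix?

CA = [[-30, 15]]
Observability matrix O = [C; CA] = [[-10, 5], [-30, 15]]
Every row of O is a scalar multiple of row 1 = [-10, 5] (multipliers 1, 3), so the rows span a one-dimensional space.
O ≠ 0, hence rank(O) = 1.
rank(O) = 1 < n = 2, so the pair (A, C) is not completely observable.

1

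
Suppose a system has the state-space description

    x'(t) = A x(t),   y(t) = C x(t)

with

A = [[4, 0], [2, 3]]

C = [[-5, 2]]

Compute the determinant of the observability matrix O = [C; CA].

2

CA = [[-16, 6]]
Observability matrix O = [C; CA] = [[-5, 2], [-16, 6]]
det(O) = (-5)·6 - 2·(-16) = -30 - (-32) = 2
Since det(O) ≠ 0, rank(O) = 2 and the system is completely observable.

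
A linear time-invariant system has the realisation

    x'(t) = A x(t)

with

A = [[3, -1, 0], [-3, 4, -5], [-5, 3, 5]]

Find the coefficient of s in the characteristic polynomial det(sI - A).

59

Expand det(sI - A) for the 3×3 matrix.
p(s) = s^3 - 12s^2 + 59s - 65.
(Check: constant term = det(-A) = (-1)^3 det A = -65; coefficient of s^2 = -tr A = -12.)
The coefficient of s is 59.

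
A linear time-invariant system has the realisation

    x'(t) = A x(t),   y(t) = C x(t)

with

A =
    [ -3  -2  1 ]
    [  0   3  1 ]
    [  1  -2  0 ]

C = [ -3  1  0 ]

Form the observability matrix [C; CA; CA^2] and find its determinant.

CA = [[9, 9, -2]]
CA^2 = [[-29, 13, 18]]
Observability matrix O = [C; CA; CA^2] = [[-3, 1, 0], [9, 9, -2], [-29, 13, 18]]
Expanding along the first row, det(O) = (-3)·(9·18 - (-2)·13) - 1·(9·18 - (-2)·(-29)) + 0·(9·13 - 9·(-29)) = (-3)·188 - 1·104 + 0·378 = -668
Since det(O) ≠ 0, rank(O) = 3 and the system is completely observable.

-668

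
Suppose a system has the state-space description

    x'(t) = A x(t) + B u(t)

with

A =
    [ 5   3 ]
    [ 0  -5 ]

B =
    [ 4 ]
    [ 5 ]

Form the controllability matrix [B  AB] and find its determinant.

-275

AB = [[35], [-25]]
Controllability matrix C = [B  AB] = [[4, 35], [5, -25]]
det(C) = 4·(-25) - 35·5 = -100 - 175 = -275
Since det(C) ≠ 0, rank(C) = 2 and the system is completely controllable.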